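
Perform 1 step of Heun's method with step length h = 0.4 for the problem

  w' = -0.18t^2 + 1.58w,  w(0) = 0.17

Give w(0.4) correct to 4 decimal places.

0.3056

Heun: k1 = f(t_n, w_n); k2 = f(t_n + h, w_n + h·k1); w_{n+1} = w_n + (h/2)·(k1 + k2).
t=0.000000, w=0.170000:
  k1 = f(0.000000, 0.170000) = 0.268600
  k2 = f(0.400000, 0.277440) = 0.409555
  w ← 0.170000 + (0.4/2)·(0.268600 + 0.409555) = 0.305631
w(0.4) ≈ 0.3056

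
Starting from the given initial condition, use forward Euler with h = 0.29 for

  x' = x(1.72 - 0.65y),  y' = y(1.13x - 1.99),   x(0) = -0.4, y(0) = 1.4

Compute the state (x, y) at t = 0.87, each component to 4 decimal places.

-1.0385, 0.0206

Euler on (x,y): x_{n+1} = x_n + h·x', y_{n+1} = y_n + h·y'.
0.000000: (-0.400000, 1.400000); f=(-0.324000, -3.418800) → (-0.493960, 0.408548)
0.290000: (-0.493960, 0.408548); f=(-0.718437, -1.041052) → (-0.702307, 0.106643)
0.580000: (-0.702307, 0.106643); f=(-1.159285, -0.296852) → (-1.038499, 0.020556)
(x(0.87), y(0.87)) ≈ (-1.0385, 0.0206)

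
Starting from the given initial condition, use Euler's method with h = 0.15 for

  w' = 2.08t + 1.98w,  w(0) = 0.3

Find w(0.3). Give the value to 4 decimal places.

0.5515

Euler: w_{n+1} = w_n + h·f(t_n, w_n).
t=0.000000, w=0.300000: f=0.594000 → w ← 0.300000 + 0.15·0.594000 = 0.389100
t=0.150000, w=0.389100: f=1.082418 → w ← 0.389100 + 0.15·1.082418 = 0.551463
w(0.3) ≈ 0.5515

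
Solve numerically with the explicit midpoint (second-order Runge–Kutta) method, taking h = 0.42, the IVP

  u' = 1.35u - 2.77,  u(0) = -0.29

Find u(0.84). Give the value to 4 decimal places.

Midpoint: k1 = f(t_n, u_n); k2 = f(t_n + h/2, u_n + (h/2)·k1); u_{n+1} = u_n + h·k2.
t=0.000000, u=-0.290000:
  k1 = f(0.000000, -0.290000) = -3.161500
  k2 = f(0.210000, -0.953915) = -4.057785
  u ← -0.290000 + 0.42·(-4.057785) = -1.994270
t=0.420000, u=-1.994270:
  k1 = f(0.420000, -1.994270) = -5.462264
  k2 = f(0.630000, -3.141345) = -7.010816
  u ← -1.994270 + 0.42·(-7.010816) = -4.938813
u(0.84) ≈ -4.9388

-4.9388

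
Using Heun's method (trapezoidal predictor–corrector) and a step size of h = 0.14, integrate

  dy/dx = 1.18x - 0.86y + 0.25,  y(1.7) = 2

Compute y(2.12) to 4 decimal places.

2.2822

Heun: k1 = f(x_n, y_n); k2 = f(x_n + h, y_n + h·k1); y_{n+1} = y_n + (h/2)·(k1 + k2).
x=1.700000, y=2.000000:
  k1 = f(1.700000, 2.000000) = 0.536000
  k2 = f(1.840000, 2.075040) = 0.636666
  y ← 2.000000 + (0.14/2)·(0.536000 + 0.636666) = 2.082087
x=1.840000, y=2.082087:
  k1 = f(1.840000, 2.082087) = 0.630606
  k2 = f(1.980000, 2.170371) = 0.719881
  y ← 2.082087 + (0.14/2)·(0.630606 + 0.719881) = 2.176621
x=1.980000, y=2.176621:
  k1 = f(1.980000, 2.176621) = 0.714506
  k2 = f(2.120000, 2.276651) = 0.793680
  y ← 2.176621 + (0.14/2)·(0.714506 + 0.793680) = 2.282194
y(2.12) ≈ 2.2822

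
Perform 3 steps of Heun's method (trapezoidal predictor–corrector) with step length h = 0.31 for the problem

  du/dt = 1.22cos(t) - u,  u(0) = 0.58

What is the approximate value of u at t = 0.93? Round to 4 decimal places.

0.8269

Heun: k1 = f(t_n, u_n); k2 = f(t_n + h, u_n + h·k1); u_{n+1} = u_n + (h/2)·(k1 + k2).
t=0.000000, u=0.580000:
  k1 = f(0.000000, 0.580000) = 0.640000
  k2 = f(0.310000, 0.778400) = 0.383447
  u ← 0.580000 + (0.31/2)·(0.640000 + 0.383447) = 0.738634
t=0.310000, u=0.738634:
  k1 = f(0.310000, 0.738634) = 0.423213
  k2 = f(0.620000, 0.869830) = 0.123102
  u ← 0.738634 + (0.31/2)·(0.423213 + 0.123102) = 0.823313
t=0.620000, u=0.823313:
  k1 = f(0.620000, 0.823313) = 0.169619
  k2 = f(0.930000, 0.875895) = -0.146537
  u ← 0.823313 + (0.31/2)·(0.169619 + (-0.146537)) = 0.826891
u(0.93) ≈ 0.8269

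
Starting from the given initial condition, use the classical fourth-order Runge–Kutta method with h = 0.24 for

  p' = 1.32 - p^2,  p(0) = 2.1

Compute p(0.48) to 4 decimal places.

RK4: k1 = f(t_n, p_n); k2 = f(t_n + h/2, p_n + (h/2)·k1); k3 = f(t_n + h/2, p_n + (h/2)·k2); k4 = f(t_n + h, p_n + h·k3); p_{n+1} = p_n + (h/6)·(k1 + 2k2 + 2k3 + k4).
t=0.000000, p=2.100000:
  k1 = f(0.000000, 2.100000) = -3.090000
  k2 = f(0.120000, 1.729200) = -1.670133
  k3 = f(0.120000, 1.899584) = -2.288420
  k4 = f(0.240000, 1.550779) = -1.084916
  p ← 2.100000 + (0.24/6)·(k1 + 2k2 + 2k3 + k4) = 1.616319
t=0.240000, p=1.616319:
  k1 = f(0.240000, 1.616319) = -1.292488
  k2 = f(0.360000, 1.461221) = -0.815166
  k3 = f(0.360000, 1.518499) = -0.985840
  k4 = f(0.480000, 1.379718) = -0.583621
  p ← 1.616319 + (0.24/6)·(k1 + 2k2 + 2k3 + k4) = 1.397194
p(0.48) ≈ 1.3972

1.3972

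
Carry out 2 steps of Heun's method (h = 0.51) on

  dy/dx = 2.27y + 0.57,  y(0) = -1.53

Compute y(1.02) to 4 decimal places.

Heun: k1 = f(x_n, y_n); k2 = f(x_n + h, y_n + h·k1); y_{n+1} = y_n + (h/2)·(k1 + k2).
x=0.000000, y=-1.530000:
  k1 = f(0.000000, -1.530000) = -2.903100
  k2 = f(0.510000, -3.010581) = -6.264019
  y ← -1.530000 + (0.51/2)·(-2.903100 + (-6.264019)) = -3.867615
x=0.510000, y=-3.867615:
  k1 = f(0.510000, -3.867615) = -8.209487
  k2 = f(1.020000, -8.054454) = -17.713610
  y ← -3.867615 + (0.51/2)·(-8.209487 + (-17.713610)) = -10.478005
y(1.02) ≈ -10.4780

-10.4780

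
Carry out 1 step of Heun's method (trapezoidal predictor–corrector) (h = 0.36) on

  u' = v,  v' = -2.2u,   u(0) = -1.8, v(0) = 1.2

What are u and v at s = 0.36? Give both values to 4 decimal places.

Heun on (u,v): k1 = f(s_n, state_n); k2 = f(s_n + h, state_n + h·k1); state_{n+1} = state_n + (h/2)·(k1 + k2).
0.000000: (-1.800000, 1.200000)
  k1 = (1.200000, 3.960000)
  predictor → (-1.368000, 2.625600)
  k2 = (2.625600, 3.009600)
  → (-1.111392, 2.454528)
(u(0.36), v(0.36)) ≈ (-1.1114, 2.4545)

-1.1114, 2.4545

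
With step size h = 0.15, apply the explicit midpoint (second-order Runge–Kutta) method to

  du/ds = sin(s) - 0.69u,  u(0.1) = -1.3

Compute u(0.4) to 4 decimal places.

Midpoint: k1 = f(s_n, u_n); k2 = f(s_n + h/2, u_n + (h/2)·k1); u_{n+1} = u_n + h·k2.
s=0.100000, u=-1.300000:
  k1 = f(0.100000, -1.300000) = 0.996833
  k2 = f(0.175000, -1.225237) = 1.019522
  u ← -1.300000 + 0.15·1.019522 = -1.147072
s=0.250000, u=-1.147072:
  k1 = f(0.250000, -1.147072) = 1.038883
  k2 = f(0.325000, -1.069155) = 1.057026
  u ← -1.147072 + 0.15·1.057026 = -0.988518
u(0.4) ≈ -0.9885

-0.9885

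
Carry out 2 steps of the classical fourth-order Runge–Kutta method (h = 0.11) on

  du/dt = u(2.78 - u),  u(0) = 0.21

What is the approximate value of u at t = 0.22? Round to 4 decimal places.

0.3639

RK4: k1 = f(t_n, u_n); k2 = f(t_n + h/2, u_n + (h/2)·k1); k3 = f(t_n + h/2, u_n + (h/2)·k2); k4 = f(t_n + h, u_n + h·k3); u_{n+1} = u_n + (h/6)·(k1 + 2k2 + 2k3 + k4).
t=0.000000, u=0.210000:
  k1 = f(0.000000, 0.210000) = 0.539700
  k2 = f(0.055000, 0.239683) = 0.608872
  k3 = f(0.055000, 0.243488) = 0.617610
  k4 = f(0.110000, 0.277937) = 0.695416
  u ← 0.210000 + (0.11/6)·(k1 + 2k2 + 2k3 + k4) = 0.277615
t=0.110000, u=0.277615:
  k1 = f(0.110000, 0.277615) = 0.694699
  k2 = f(0.165000, 0.315823) = 0.778244
  k3 = f(0.165000, 0.320418) = 0.788095
  k4 = f(0.220000, 0.364305) = 0.880050
  u ← 0.277615 + (0.11/6)·(k1 + 2k2 + 2k3 + k4) = 0.363918
u(0.22) ≈ 0.3639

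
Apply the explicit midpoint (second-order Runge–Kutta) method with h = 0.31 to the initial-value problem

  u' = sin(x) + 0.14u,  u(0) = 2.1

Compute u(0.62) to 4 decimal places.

2.4814

Midpoint: k1 = f(x_n, u_n); k2 = f(x_n + h/2, u_n + (h/2)·k1); u_{n+1} = u_n + h·k2.
x=0.000000, u=2.100000:
  k1 = f(0.000000, 2.100000) = 0.294000
  k2 = f(0.155000, 2.145570) = 0.454760
  u ← 2.100000 + 0.31·0.454760 = 2.240976
x=0.310000, u=2.240976:
  k1 = f(0.310000, 2.240976) = 0.618795
  k2 = f(0.465000, 2.336889) = 0.775587
  u ← 2.240976 + 0.31·0.775587 = 2.481408
u(0.62) ≈ 2.4814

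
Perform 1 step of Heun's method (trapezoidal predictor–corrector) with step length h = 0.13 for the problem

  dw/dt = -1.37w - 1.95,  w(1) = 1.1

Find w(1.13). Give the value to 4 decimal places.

Heun: k1 = f(t_n, w_n); k2 = f(t_n + h, w_n + h·k1); w_{n+1} = w_n + (h/2)·(k1 + k2).
t=1.000000, w=1.100000:
  k1 = f(1.000000, 1.100000) = -3.457000
  k2 = f(1.130000, 0.650590) = -2.841308
  w ← 1.100000 + (0.13/2)·(-3.457000 + (-2.841308)) = 0.690610
w(1.13) ≈ 0.6906

0.6906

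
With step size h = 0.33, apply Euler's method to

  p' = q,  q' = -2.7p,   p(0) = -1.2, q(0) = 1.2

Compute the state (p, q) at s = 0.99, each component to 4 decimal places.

Euler on (p,q): p_{n+1} = p_n + h·p', q_{n+1} = q_n + h·q'.
0.000000: (-1.200000, 1.200000); f=(1.200000, 3.240000) → (-0.804000, 2.269200)
0.330000: (-0.804000, 2.269200); f=(2.269200, 2.170800) → (-0.055164, 2.985564)
0.660000: (-0.055164, 2.985564); f=(2.985564, 0.148943) → (0.930072, 3.034715)
(p(0.99), q(0.99)) ≈ (0.9301, 3.0347)

0.9301, 3.0347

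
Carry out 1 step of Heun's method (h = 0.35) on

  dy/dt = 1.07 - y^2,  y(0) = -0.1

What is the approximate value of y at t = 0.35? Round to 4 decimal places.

Heun: k1 = f(t_n, y_n); k2 = f(t_n + h, y_n + h·k1); y_{n+1} = y_n + (h/2)·(k1 + k2).
t=0.000000, y=-0.100000:
  k1 = f(0.000000, -0.100000) = 1.060000
  k2 = f(0.350000, 0.271000) = 0.996559
  y ← -0.100000 + (0.35/2)·(1.060000 + 0.996559) = 0.259898
y(0.35) ≈ 0.2599

0.2599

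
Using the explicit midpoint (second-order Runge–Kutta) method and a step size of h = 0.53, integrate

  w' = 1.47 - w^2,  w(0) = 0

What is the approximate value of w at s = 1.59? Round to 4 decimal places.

1.1047

Midpoint: k1 = f(s_n, w_n); k2 = f(s_n + h/2, w_n + (h/2)·k1); w_{n+1} = w_n + h·k2.
s=0.000000, w=0.000000:
  k1 = f(0.000000, 0.000000) = 1.470000
  k2 = f(0.265000, 0.389550) = 1.318251
  w ← 0.000000 + 0.53·1.318251 = 0.698673
s=0.530000, w=0.698673:
  k1 = f(0.530000, 0.698673) = 0.981856
  k2 = f(0.795000, 0.958865) = 0.550578
  w ← 0.698673 + 0.53·0.550578 = 0.990479
s=1.060000, w=0.990479:
  k1 = f(1.060000, 0.990479) = 0.488951
  k2 = f(1.325000, 1.120051) = 0.215485
  w ← 0.990479 + 0.53·0.215485 = 1.104687
w(1.59) ≈ 1.1047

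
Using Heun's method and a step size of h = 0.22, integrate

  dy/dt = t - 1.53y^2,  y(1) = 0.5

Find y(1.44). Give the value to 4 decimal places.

Heun: k1 = f(t_n, y_n); k2 = f(t_n + h, y_n + h·k1); y_{n+1} = y_n + (h/2)·(k1 + k2).
t=1.000000, y=0.500000:
  k1 = f(1.000000, 0.500000) = 0.617500
  k2 = f(1.220000, 0.635850) = 0.601413
  y ← 0.500000 + (0.22/2)·(0.617500 + 0.601413) = 0.634080
t=1.220000, y=0.634080:
  k1 = f(1.220000, 0.634080) = 0.604851
  k2 = f(1.440000, 0.767148) = 0.539571
  y ← 0.634080 + (0.22/2)·(0.604851 + 0.539571) = 0.759967
y(1.44) ≈ 0.7600

0.7600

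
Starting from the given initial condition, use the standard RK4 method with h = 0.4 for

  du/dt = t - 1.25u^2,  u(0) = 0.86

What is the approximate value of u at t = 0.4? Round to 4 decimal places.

0.6662

RK4: k1 = f(t_n, u_n); k2 = f(t_n + h/2, u_n + (h/2)·k1); k3 = f(t_n + h/2, u_n + (h/2)·k2); k4 = f(t_n + h, u_n + h·k3); u_{n+1} = u_n + (h/6)·(k1 + 2k2 + 2k3 + k4).
t=0.000000, u=0.860000:
  k1 = f(0.000000, 0.860000) = -0.924500
  k2 = f(0.200000, 0.675100) = -0.369700
  k3 = f(0.200000, 0.786060) = -0.572363
  k4 = f(0.400000, 0.631055) = -0.097788
  u ← 0.860000 + (0.4/6)·(k1 + 2k2 + 2k3 + k4) = 0.666239
u(0.4) ≈ 0.6662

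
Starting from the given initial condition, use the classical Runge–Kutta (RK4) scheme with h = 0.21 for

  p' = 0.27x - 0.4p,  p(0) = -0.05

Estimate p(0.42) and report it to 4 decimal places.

RK4: k1 = f(x_n, p_n); k2 = f(x_n + h/2, p_n + (h/2)·k1); k3 = f(x_n + h/2, p_n + (h/2)·k2); k4 = f(x_n + h, p_n + h·k3); p_{n+1} = p_n + (h/6)·(k1 + 2k2 + 2k3 + k4).
x=0.000000, p=-0.050000:
  k1 = f(0.000000, -0.050000) = 0.020000
  k2 = f(0.105000, -0.047900) = 0.047510
  k3 = f(0.105000, -0.045011) = 0.046355
  k4 = f(0.210000, -0.040266) = 0.072806
  p ← -0.050000 + (0.21/6)·(k1 + 2k2 + 2k3 + k4) = -0.040181
x=0.210000, p=-0.040181:
  k1 = f(0.210000, -0.040181) = 0.072773
  k2 = f(0.315000, -0.032540) = 0.098066
  k3 = f(0.315000, -0.029884) = 0.097004
  k4 = f(0.420000, -0.019810) = 0.121324
  p ← -0.040181 + (0.21/6)·(k1 + 2k2 + 2k3 + k4) = -0.019733
p(0.42) ≈ -0.0197

-0.0197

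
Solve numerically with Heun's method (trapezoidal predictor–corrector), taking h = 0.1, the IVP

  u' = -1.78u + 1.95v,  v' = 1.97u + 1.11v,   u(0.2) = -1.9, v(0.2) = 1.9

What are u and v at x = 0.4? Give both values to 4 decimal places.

-0.7500, 1.8006

Heun on (u,v): k1 = f(x_n, state_n); k2 = f(x_n + h, state_n + h·k1); state_{n+1} = state_n + (h/2)·(k1 + k2).
0.200000: (-1.900000, 1.900000)
  k1 = (7.087000, -1.634000)
  predictor → (-1.191300, 1.736600)
  k2 = (5.506884, -0.419235)
  → (-1.270306, 1.797338)
0.300000: (-1.270306, 1.797338)
  k1 = (5.765954, -0.507457)
  predictor → (-0.693710, 1.746593)
  k2 = (4.640660, 0.572108)
  → (-0.749975, 1.800571)
(u(0.4), v(0.4)) ≈ (-0.7500, 1.8006)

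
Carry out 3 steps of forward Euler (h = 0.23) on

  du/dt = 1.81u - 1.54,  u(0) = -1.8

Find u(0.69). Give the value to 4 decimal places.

Euler: u_{n+1} = u_n + h·f(t_n, u_n).
t=0.000000, u=-1.800000: f=-4.798000 → u ← -1.800000 + 0.23·(-4.798000) = -2.903540
t=0.230000, u=-2.903540: f=-6.795407 → u ← -2.903540 + 0.23·(-6.795407) = -4.466484
t=0.460000, u=-4.466484: f=-9.624336 → u ← -4.466484 + 0.23·(-9.624336) = -6.680081
u(0.69) ≈ -6.6801

-6.6801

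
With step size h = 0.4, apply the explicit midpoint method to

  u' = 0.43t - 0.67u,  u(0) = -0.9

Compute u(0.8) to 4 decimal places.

-0.4103

Midpoint: k1 = f(t_n, u_n); k2 = f(t_n + h/2, u_n + (h/2)·k1); u_{n+1} = u_n + h·k2.
t=0.000000, u=-0.900000:
  k1 = f(0.000000, -0.900000) = 0.603000
  k2 = f(0.200000, -0.779400) = 0.608198
  u ← -0.900000 + 0.4·0.608198 = -0.656721
t=0.400000, u=-0.656721:
  k1 = f(0.400000, -0.656721) = 0.612003
  k2 = f(0.600000, -0.534320) = 0.615995
  u ← -0.656721 + 0.4·0.615995 = -0.410323
u(0.8) ≈ -0.4103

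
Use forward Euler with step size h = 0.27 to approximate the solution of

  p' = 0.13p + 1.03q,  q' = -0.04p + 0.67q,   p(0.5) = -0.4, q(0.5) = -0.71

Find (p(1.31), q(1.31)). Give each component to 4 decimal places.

-1.1674, -1.1461

Euler on (p,q): p_{n+1} = p_n + h·p', q_{n+1} = q_n + h·q'.
0.500000: (-0.400000, -0.710000); f=(-0.783300, -0.459700) → (-0.611491, -0.834119)
0.770000: (-0.611491, -0.834119); f=(-0.938636, -0.534400) → (-0.864923, -0.978407)
1.040000: (-0.864923, -0.978407); f=(-1.120199, -0.620936) → (-1.167377, -1.146060)
(p(1.31), q(1.31)) ≈ (-1.1674, -1.1461)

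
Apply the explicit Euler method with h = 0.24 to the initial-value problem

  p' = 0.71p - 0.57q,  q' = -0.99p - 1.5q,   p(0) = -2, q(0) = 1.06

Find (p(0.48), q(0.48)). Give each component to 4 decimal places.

Euler on (p,q): p_{n+1} = p_n + h·p', q_{n+1} = q_n + h·q'.
0.000000: (-2.000000, 1.060000); f=(-2.024200, 0.390000) → (-2.485808, 1.153600)
0.240000: (-2.485808, 1.153600); f=(-2.422476, 0.730550) → (-3.067202, 1.328932)
(p(0.48), q(0.48)) ≈ (-3.0672, 1.3289)

-3.0672, 1.3289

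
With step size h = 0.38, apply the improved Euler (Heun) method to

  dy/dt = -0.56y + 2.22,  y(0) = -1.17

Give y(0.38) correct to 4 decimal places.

-0.1937

Heun: k1 = f(t_n, y_n); k2 = f(t_n + h, y_n + h·k1); y_{n+1} = y_n + (h/2)·(k1 + k2).
t=0.000000, y=-1.170000:
  k1 = f(0.000000, -1.170000) = 2.875200
  k2 = f(0.380000, -0.077424) = 2.263357
  y ← -1.170000 + (0.38/2)·(2.875200 + 2.263357) = -0.193674
y(0.38) ≈ -0.1937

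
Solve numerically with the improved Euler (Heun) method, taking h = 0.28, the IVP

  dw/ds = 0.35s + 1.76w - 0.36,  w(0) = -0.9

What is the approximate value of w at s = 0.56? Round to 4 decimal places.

Heun: k1 = f(s_n, w_n); k2 = f(s_n + h, w_n + h·k1); w_{n+1} = w_n + (h/2)·(k1 + k2).
s=0.000000, w=-0.900000:
  k1 = f(0.000000, -0.900000) = -1.944000
  k2 = f(0.280000, -1.444320) = -2.804003
  w ← -0.900000 + (0.28/2)·(-1.944000 + (-2.804003)) = -1.564720
s=0.280000, w=-1.564720:
  k1 = f(0.280000, -1.564720) = -3.015908
  k2 = f(0.560000, -2.409175) = -4.404147
  w ← -1.564720 + (0.28/2)·(-3.015908 + (-4.404147)) = -2.603528
w(0.56) ≈ -2.6035

-2.6035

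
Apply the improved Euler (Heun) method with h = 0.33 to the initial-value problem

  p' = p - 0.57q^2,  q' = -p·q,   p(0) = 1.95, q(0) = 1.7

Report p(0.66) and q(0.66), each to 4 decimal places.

3.0720, 0.4791

Heun on (p,q): k1 = f(x_n, state_n); k2 = f(x_n + h, state_n + h·k1); state_{n+1} = state_n + (h/2)·(k1 + k2).
0.000000: (1.950000, 1.700000)
  k1 = (0.302700, -3.315000)
  predictor → (2.049891, 0.606050)
  k2 = (1.840532, -1.242336)
  → (2.303633, 0.948039)
0.330000: (2.303633, 0.948039)
  k1 = (1.791329, -2.183935)
  predictor → (2.894772, 0.227341)
  k2 = (2.865312, -0.658100)
  → (3.071979, 0.479104)
(p(0.66), q(0.66)) ≈ (3.0720, 0.4791)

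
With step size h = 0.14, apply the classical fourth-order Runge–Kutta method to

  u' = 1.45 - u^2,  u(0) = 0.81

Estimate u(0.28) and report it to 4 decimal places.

RK4: k1 = f(x_n, u_n); k2 = f(x_n + h/2, u_n + (h/2)·k1); k3 = f(x_n + h/2, u_n + (h/2)·k2); k4 = f(x_n + h, u_n + h·k3); u_{n+1} = u_n + (h/6)·(k1 + 2k2 + 2k3 + k4).
x=0.000000, u=0.810000:
  k1 = f(0.000000, 0.810000) = 0.793900
  k2 = f(0.070000, 0.865573) = 0.700783
  k3 = f(0.070000, 0.859055) = 0.712025
  k4 = f(0.140000, 0.909683) = 0.622476
  u ← 0.810000 + (0.14/6)·(k1 + 2k2 + 2k3 + k4) = 0.908980
x=0.140000, u=0.908980:
  k1 = f(0.140000, 0.908980) = 0.623756
  k2 = f(0.210000, 0.952643) = 0.542472
  k3 = f(0.210000, 0.946953) = 0.553280
  k4 = f(0.280000, 0.986439) = 0.476938
  u ← 0.908980 + (0.14/6)·(k1 + 2k2 + 2k3 + k4) = 0.985798
u(0.28) ≈ 0.9858

0.9858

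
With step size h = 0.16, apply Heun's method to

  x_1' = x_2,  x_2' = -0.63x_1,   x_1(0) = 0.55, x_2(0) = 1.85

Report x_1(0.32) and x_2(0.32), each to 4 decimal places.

Heun on (x_1,x_2): k1 = f(t_n, state_n); k2 = f(t_n + h, state_n + h·k1); state_{n+1} = state_n + (h/2)·(k1 + k2).
0.000000: (0.550000, 1.850000)
  k1 = (1.850000, -0.346500)
  predictor → (0.846000, 1.794560)
  k2 = (1.794560, -0.532980)
  → (0.841565, 1.779642)
0.160000: (0.841565, 1.779642)
  k1 = (1.779642, -0.530186)
  predictor → (1.126307, 1.694812)
  k2 = (1.694812, -0.709574)
  → (1.119521, 1.680461)
(x_1(0.32), x_2(0.32)) ≈ (1.1195, 1.6805)

1.1195, 1.6805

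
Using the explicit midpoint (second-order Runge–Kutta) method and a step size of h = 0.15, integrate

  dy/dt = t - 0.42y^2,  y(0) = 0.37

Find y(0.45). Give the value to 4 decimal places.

0.4429

Midpoint: k1 = f(t_n, y_n); k2 = f(t_n + h/2, y_n + (h/2)·k1); y_{n+1} = y_n + h·k2.
t=0.000000, y=0.370000:
  k1 = f(0.000000, 0.370000) = -0.057498
  k2 = f(0.075000, 0.365688) = 0.018834
  y ← 0.370000 + 0.15·0.018834 = 0.372825
t=0.150000, y=0.372825:
  k1 = f(0.150000, 0.372825) = 0.091621
  k2 = f(0.225000, 0.379697) = 0.164449
  y ← 0.372825 + 0.15·0.164449 = 0.397492
t=0.300000, y=0.397492:
  k1 = f(0.300000, 0.397492) = 0.233640
  k2 = f(0.375000, 0.415015) = 0.302660
  y ← 0.397492 + 0.15·0.302660 = 0.442892
y(0.45) ≈ 0.4429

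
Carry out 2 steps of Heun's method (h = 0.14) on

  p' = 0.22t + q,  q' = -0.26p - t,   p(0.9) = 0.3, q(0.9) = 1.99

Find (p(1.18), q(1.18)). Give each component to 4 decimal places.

0.8786, 1.6552

Heun on (p,q): k1 = f(t_n, state_n); k2 = f(t_n + h, state_n + h·k1); state_{n+1} = state_n + (h/2)·(k1 + k2).
0.900000: (0.300000, 1.990000)
  k1 = (2.188000, -0.978000)
  predictor → (0.606320, 1.853080)
  k2 = (2.081880, -1.197643)
  → (0.598892, 1.837705)
1.040000: (0.598892, 1.837705)
  k1 = (2.066505, -1.195712)
  predictor → (0.888202, 1.670305)
  k2 = (1.929905, -1.410933)
  → (0.878640, 1.655240)
(p(1.18), q(1.18)) ≈ (0.8786, 1.6552)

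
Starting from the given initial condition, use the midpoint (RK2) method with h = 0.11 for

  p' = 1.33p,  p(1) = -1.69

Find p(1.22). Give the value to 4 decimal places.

-2.2623

Midpoint: k1 = f(x_n, p_n); k2 = f(x_n + h/2, p_n + (h/2)·k1); p_{n+1} = p_n + h·k2.
x=1.000000, p=-1.690000:
  k1 = f(1.000000, -1.690000) = -2.247700
  k2 = f(1.055000, -1.813623) = -2.412119
  p ← -1.690000 + 0.11·(-2.412119) = -1.955333
x=1.110000, p=-1.955333:
  k1 = f(1.110000, -1.955333) = -2.600593
  k2 = f(1.165000, -2.098366) = -2.790826
  p ← -1.955333 + 0.11·(-2.790826) = -2.262324
p(1.22) ≈ -2.2623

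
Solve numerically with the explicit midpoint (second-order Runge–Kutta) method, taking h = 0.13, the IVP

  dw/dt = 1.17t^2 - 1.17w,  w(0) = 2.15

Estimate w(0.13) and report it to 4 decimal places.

1.8485

Midpoint: k1 = f(t_n, w_n); k2 = f(t_n + h/2, w_n + (h/2)·k1); w_{n+1} = w_n + h·k2.
t=0.000000, w=2.150000:
  k1 = f(0.000000, 2.150000) = -2.515500
  k2 = f(0.065000, 1.986492) = -2.319253
  w ← 2.150000 + 0.13·(-2.319253) = 1.848497
w(0.13) ≈ 1.8485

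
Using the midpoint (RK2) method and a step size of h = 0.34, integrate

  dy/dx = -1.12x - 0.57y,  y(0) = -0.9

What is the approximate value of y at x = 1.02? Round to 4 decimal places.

-0.9978

Midpoint: k1 = f(x_n, y_n); k2 = f(x_n + h/2, y_n + (h/2)·k1); y_{n+1} = y_n + h·k2.
x=0.000000, y=-0.900000:
  k1 = f(0.000000, -0.900000) = 0.513000
  k2 = f(0.170000, -0.812790) = 0.272890
  y ← -0.900000 + 0.34·0.272890 = -0.807217
x=0.340000, y=-0.807217:
  k1 = f(0.340000, -0.807217) = 0.079314
  k2 = f(0.510000, -0.793734) = -0.118772
  y ← -0.807217 + 0.34·(-0.118772) = -0.847600
x=0.680000, y=-0.847600:
  k1 = f(0.680000, -0.847600) = -0.278468
  k2 = f(0.850000, -0.894939) = -0.441885
  y ← -0.847600 + 0.34·(-0.441885) = -0.997840
y(1.02) ≈ -0.9978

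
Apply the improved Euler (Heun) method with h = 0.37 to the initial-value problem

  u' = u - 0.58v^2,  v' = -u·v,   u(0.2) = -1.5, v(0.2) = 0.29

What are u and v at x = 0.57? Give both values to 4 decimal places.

Heun on (u,v): k1 = f(x_n, state_n); k2 = f(x_n + h, state_n + h·k1); state_{n+1} = state_n + (h/2)·(k1 + k2).
0.200000: (-1.500000, 0.290000)
  k1 = (-1.548778, 0.435000)
  predictor → (-2.073048, 0.450950)
  k2 = (-2.190994, 0.934841)
  → (-2.191858, 0.543421)
(u(0.57), v(0.57)) ≈ (-2.1919, 0.5434)

-2.1919, 0.5434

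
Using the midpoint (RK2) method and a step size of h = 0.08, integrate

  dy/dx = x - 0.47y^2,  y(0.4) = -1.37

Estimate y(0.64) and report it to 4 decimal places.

-1.4742

Midpoint: k1 = f(x_n, y_n); k2 = f(x_n + h/2, y_n + (h/2)·k1); y_{n+1} = y_n + h·k2.
x=0.400000, y=-1.370000:
  k1 = f(0.400000, -1.370000) = -0.482143
  k2 = f(0.440000, -1.389286) = -0.467154
  y ← -1.370000 + 0.08·(-0.467154) = -1.407372
x=0.480000, y=-1.407372:
  k1 = f(0.480000, -1.407372) = -0.450928
  k2 = f(0.520000, -1.425409) = -0.434942
  y ← -1.407372 + 0.08·(-0.434942) = -1.442168
x=0.560000, y=-1.442168:
  k1 = f(0.560000, -1.442168) = -0.417528
  k2 = f(0.600000, -1.458869) = -0.400300
  y ← -1.442168 + 0.08·(-0.400300) = -1.474192
y(0.64) ≈ -1.4742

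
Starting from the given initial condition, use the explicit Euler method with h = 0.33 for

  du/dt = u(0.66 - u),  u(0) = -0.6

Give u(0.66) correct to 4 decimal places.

Euler: u_{n+1} = u_n + h·f(t_n, u_n).
t=0.000000, u=-0.600000: f=-0.756000 → u ← -0.600000 + 0.33·(-0.756000) = -0.849480
t=0.330000, u=-0.849480: f=-1.282273 → u ← -0.849480 + 0.33·(-1.282273) = -1.272630
u(0.66) ≈ -1.2726

-1.2726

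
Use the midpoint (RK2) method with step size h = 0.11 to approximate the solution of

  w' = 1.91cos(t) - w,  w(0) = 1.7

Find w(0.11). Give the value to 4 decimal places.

1.7215

Midpoint: k1 = f(t_n, w_n); k2 = f(t_n + h/2, w_n + (h/2)·k1); w_{n+1} = w_n + h·k2.
t=0.000000, w=1.700000:
  k1 = f(0.000000, 1.700000) = 0.210000
  k2 = f(0.055000, 1.711550) = 0.195562
  w ← 1.700000 + 0.11·0.195562 = 1.721512
w(0.11) ≈ 1.7215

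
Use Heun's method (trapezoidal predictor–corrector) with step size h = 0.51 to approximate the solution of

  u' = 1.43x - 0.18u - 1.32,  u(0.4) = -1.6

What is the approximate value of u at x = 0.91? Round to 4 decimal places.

-1.6379

Heun: k1 = f(x_n, u_n); k2 = f(x_n + h, u_n + h·k1); u_{n+1} = u_n + (h/2)·(k1 + k2).
x=0.400000, u=-1.600000:
  k1 = f(0.400000, -1.600000) = -0.460000
  k2 = f(0.910000, -1.834600) = 0.311528
  u ← -1.600000 + (0.51/2)·(-0.460000 + 0.311528) = -1.637860
u(0.91) ≈ -1.6379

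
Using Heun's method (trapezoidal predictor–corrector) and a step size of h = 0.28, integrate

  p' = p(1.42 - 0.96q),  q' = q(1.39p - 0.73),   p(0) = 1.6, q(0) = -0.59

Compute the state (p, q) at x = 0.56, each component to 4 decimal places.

Heun on (p,q): k1 = f(x_n, state_n); k2 = f(x_n + h, state_n + h·k1); state_{n+1} = state_n + (h/2)·(k1 + k2).
0.000000: (1.600000, -0.590000)
  k1 = (3.178240, -0.881460)
  predictor → (2.489907, -0.836809)
  k2 = (5.535901, -2.285301)
  → (2.819980, -1.033346)
0.280000: (2.819980, -1.033346)
  k1 = (6.801827, -3.296140)
  predictor → (4.724491, -1.956266)
  k2 = (15.581443, -11.418806)
  → (5.953638, -3.093439)
(p(0.56), q(0.56)) ≈ (5.9536, -3.0934)

5.9536, -3.0934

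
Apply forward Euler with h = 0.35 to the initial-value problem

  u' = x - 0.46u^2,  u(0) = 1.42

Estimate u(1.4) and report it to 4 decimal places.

Euler: u_{n+1} = u_n + h·f(x_n, u_n).
x=0.000000, u=1.420000: f=-0.927544 → u ← 1.420000 + 0.35·(-0.927544) = 1.095360
x=0.350000, u=1.095360: f=-0.201914 → u ← 1.095360 + 0.35·(-0.201914) = 1.024690
x=0.700000, u=1.024690: f=0.217005 → u ← 1.024690 + 0.35·0.217005 = 1.100642
x=1.050000, u=1.100642: f=0.492751 → u ← 1.100642 + 0.35·0.492751 = 1.273104
u(1.4) ≈ 1.2731

1.2731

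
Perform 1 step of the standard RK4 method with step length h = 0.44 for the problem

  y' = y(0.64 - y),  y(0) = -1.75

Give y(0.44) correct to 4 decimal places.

-11.7884

RK4: k1 = f(t_n, y_n); k2 = f(t_n + h/2, y_n + (h/2)·k1); k3 = f(t_n + h/2, y_n + (h/2)·k2); k4 = f(t_n + h, y_n + h·k3); y_{n+1} = y_n + (h/6)·(k1 + 2k2 + 2k3 + k4).
t=0.000000, y=-1.750000:
  k1 = f(0.000000, -1.750000) = -4.182500
  k2 = f(0.220000, -2.670150) = -8.838597
  k3 = f(0.220000, -3.694491) = -16.013741
  k4 = f(0.440000, -8.796046) = -82.999893
  y ← -1.750000 + (0.44/6)·(k1 + 2k2 + 2k3 + k4) = -11.788385
y(0.44) ≈ -11.7884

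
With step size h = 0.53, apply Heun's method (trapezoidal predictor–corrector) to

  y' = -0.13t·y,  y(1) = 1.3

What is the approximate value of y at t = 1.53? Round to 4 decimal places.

1.1914

Heun: k1 = f(t_n, y_n); k2 = f(t_n + h, y_n + h·k1); y_{n+1} = y_n + (h/2)·(k1 + k2).
t=1.000000, y=1.300000:
  k1 = f(1.000000, 1.300000) = -0.169000
  k2 = f(1.530000, 1.210430) = -0.240755
  y ← 1.300000 + (0.53/2)·(-0.169000 + (-0.240755)) = 1.191415
y(1.53) ≈ 1.1914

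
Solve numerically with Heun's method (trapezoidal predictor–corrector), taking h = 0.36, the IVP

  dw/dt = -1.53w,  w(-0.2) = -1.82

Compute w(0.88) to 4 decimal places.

Heun: k1 = f(t_n, w_n); k2 = f(t_n + h, w_n + h·k1); w_{n+1} = w_n + (h/2)·(k1 + k2).
t=-0.200000, w=-1.820000:
  k1 = f(-0.200000, -1.820000) = 2.784600
  k2 = f(0.160000, -0.817544) = 1.250842
  w ← -1.820000 + (0.36/2)·(2.784600 + 1.250842) = -1.093620
t=0.160000, w=-1.093620:
  k1 = f(0.160000, -1.093620) = 1.673239
  k2 = f(0.520000, -0.491254) = 0.751619
  w ← -1.093620 + (0.36/2)·(1.673239 + 0.751619) = -0.657146
t=0.520000, w=-0.657146:
  k1 = f(0.520000, -0.657146) = 1.005433
  k2 = f(0.880000, -0.295190) = 0.451641
  w ← -0.657146 + (0.36/2)·(1.005433 + 0.451641) = -0.394873
w(0.88) ≈ -0.3949

-0.3949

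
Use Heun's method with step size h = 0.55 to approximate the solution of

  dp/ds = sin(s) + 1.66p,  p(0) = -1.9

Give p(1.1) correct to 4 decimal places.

Heun: k1 = f(s_n, p_n); k2 = f(s_n + h, p_n + h·k1); p_{n+1} = p_n + (h/2)·(k1 + k2).
s=0.000000, p=-1.900000:
  k1 = f(0.000000, -1.900000) = -3.154000
  k2 = f(0.550000, -3.634700) = -5.510915
  p ← -1.900000 + (0.55/2)·(-3.154000 + (-5.510915)) = -4.282852
s=0.550000, p=-4.282852:
  k1 = f(0.550000, -4.282852) = -6.586846
  k2 = f(1.100000, -7.905617) = -12.232117
  p ← -4.282852 + (0.55/2)·(-6.586846 + (-12.232117)) = -9.458066
p(1.1) ≈ -9.4581

-9.4581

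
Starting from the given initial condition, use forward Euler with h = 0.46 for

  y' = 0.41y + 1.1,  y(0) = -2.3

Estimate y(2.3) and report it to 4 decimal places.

-1.7745

Euler: y_{n+1} = y_n + h·f(x_n, y_n).
x=0.000000, y=-2.300000: f=0.157000 → y ← -2.300000 + 0.46·0.157000 = -2.227780
x=0.460000, y=-2.227780: f=0.186610 → y ← -2.227780 + 0.46·0.186610 = -2.141939
x=0.920000, y=-2.141939: f=0.221805 → y ← -2.141939 + 0.46·0.221805 = -2.039909
x=1.380000, y=-2.039909: f=0.263637 → y ← -2.039909 + 0.46·0.263637 = -1.918636
x=1.840000, y=-1.918636: f=0.313359 → y ← -1.918636 + 0.46·0.313359 = -1.774491
y(2.3) ≈ -1.7745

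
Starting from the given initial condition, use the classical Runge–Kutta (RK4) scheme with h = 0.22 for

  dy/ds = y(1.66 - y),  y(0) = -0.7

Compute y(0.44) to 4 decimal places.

RK4: k1 = f(s_n, y_n); k2 = f(s_n + h/2, y_n + (h/2)·k1); k3 = f(s_n + h/2, y_n + (h/2)·k2); k4 = f(s_n + h, y_n + h·k3); y_{n+1} = y_n + (h/6)·(k1 + 2k2 + 2k3 + k4).
s=0.000000, y=-0.700000:
  k1 = f(0.000000, -0.700000) = -1.652000
  k2 = f(0.110000, -0.881720) = -2.241085
  k3 = f(0.110000, -0.946519) = -2.467121
  k4 = f(0.220000, -1.242767) = -3.607462
  y ← -0.700000 + (0.22/6)·(k1 + 2k2 + 2k3 + k4) = -1.238115
s=0.220000, y=-1.238115:
  k1 = f(0.220000, -1.238115) = -3.588201
  k2 = f(0.330000, -1.632818) = -5.376570
  k3 = f(0.330000, -1.829538) = -6.384243
  k4 = f(0.440000, -2.642649) = -11.370390
  y ← -1.238115 + (0.22/6)·(k1 + 2k2 + 2k3 + k4) = -2.649057
y(0.44) ≈ -2.6491

-2.6491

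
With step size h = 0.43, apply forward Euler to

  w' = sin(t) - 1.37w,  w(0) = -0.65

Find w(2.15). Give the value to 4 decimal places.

Euler: w_{n+1} = w_n + h·f(t_n, w_n).
t=0.000000, w=-0.650000: f=0.890500 → w ← -0.650000 + 0.43·0.890500 = -0.267085
t=0.430000, w=-0.267085: f=0.782777 → w ← -0.267085 + 0.43·0.782777 = 0.069509
t=0.860000, w=0.069509: f=0.662615 → w ← 0.069509 + 0.43·0.662615 = 0.354434
t=1.290000, w=0.354434: f=0.475261 → w ← 0.354434 + 0.43·0.475261 = 0.558796
t=1.720000, w=0.558796: f=0.223339 → w ← 0.558796 + 0.43·0.223339 = 0.654832
w(2.15) ≈ 0.6548

0.6548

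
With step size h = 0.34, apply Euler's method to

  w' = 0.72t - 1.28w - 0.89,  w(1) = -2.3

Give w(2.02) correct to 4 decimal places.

Euler: w_{n+1} = w_n + h·f(t_n, w_n).
t=1.000000, w=-2.300000: f=2.774000 → w ← -2.300000 + 0.34·2.774000 = -1.356840
t=1.340000, w=-1.356840: f=1.811555 → w ← -1.356840 + 0.34·1.811555 = -0.740911
t=1.680000, w=-0.740911: f=1.267966 → w ← -0.740911 + 0.34·1.267966 = -0.309803
w(2.02) ≈ -0.3098

-0.3098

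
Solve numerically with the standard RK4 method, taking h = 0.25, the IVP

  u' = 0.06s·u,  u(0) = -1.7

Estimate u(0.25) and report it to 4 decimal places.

RK4: k1 = f(s_n, u_n); k2 = f(s_n + h/2, u_n + (h/2)·k1); k3 = f(s_n + h/2, u_n + (h/2)·k2); k4 = f(s_n + h, u_n + h·k3); u_{n+1} = u_n + (h/6)·(k1 + 2k2 + 2k3 + k4).
s=0.000000, u=-1.700000:
  k1 = f(0.000000, -1.700000) = 0.000000
  k2 = f(0.125000, -1.700000) = -0.012750
  k3 = f(0.125000, -1.701594) = -0.012762
  k4 = f(0.250000, -1.703190) = -0.025548
  u ← -1.700000 + (0.25/6)·(k1 + 2k2 + 2k3 + k4) = -1.703190
u(0.25) ≈ -1.7032

-1.7032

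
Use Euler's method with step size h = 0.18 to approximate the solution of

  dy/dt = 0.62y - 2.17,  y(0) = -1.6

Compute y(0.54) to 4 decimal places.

-3.5051

Euler: y_{n+1} = y_n + h·f(t_n, y_n).
t=0.000000, y=-1.600000: f=-3.162000 → y ← -1.600000 + 0.18·(-3.162000) = -2.169160
t=0.180000, y=-2.169160: f=-3.514879 → y ← -2.169160 + 0.18·(-3.514879) = -2.801838
t=0.360000, y=-2.801838: f=-3.907140 → y ← -2.801838 + 0.18·(-3.907140) = -3.505123
y(0.54) ≈ -3.5051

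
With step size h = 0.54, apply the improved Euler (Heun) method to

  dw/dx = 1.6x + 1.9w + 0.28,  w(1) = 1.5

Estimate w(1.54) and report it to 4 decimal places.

Heun: k1 = f(x_n, w_n); k2 = f(x_n + h, w_n + h·k1); w_{n+1} = w_n + (h/2)·(k1 + k2).
x=1.000000, w=1.500000:
  k1 = f(1.000000, 1.500000) = 4.730000
  k2 = f(1.540000, 4.054200) = 10.446980
  w ← 1.500000 + (0.54/2)·(4.730000 + 10.446980) = 5.597785
w(1.54) ≈ 5.5978

5.5978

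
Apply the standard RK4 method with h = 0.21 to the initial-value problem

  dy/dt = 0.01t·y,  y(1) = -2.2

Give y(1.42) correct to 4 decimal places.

-2.2112

RK4: k1 = f(t_n, y_n); k2 = f(t_n + h/2, y_n + (h/2)·k1); k3 = f(t_n + h/2, y_n + (h/2)·k2); k4 = f(t_n + h, y_n + h·k3); y_{n+1} = y_n + (h/6)·(k1 + 2k2 + 2k3 + k4).
t=1.000000, y=-2.200000:
  k1 = f(1.000000, -2.200000) = -0.022000
  k2 = f(1.105000, -2.202310) = -0.024336
  k3 = f(1.105000, -2.202555) = -0.024338
  k4 = f(1.210000, -2.205111) = -0.026682
  y ← -2.200000 + (0.21/6)·(k1 + 2k2 + 2k3 + k4) = -2.205111
t=1.210000, y=-2.205111:
  k1 = f(1.210000, -2.205111) = -0.026682
  k2 = f(1.315000, -2.207913) = -0.029034
  k3 = f(1.315000, -2.208160) = -0.029037
  k4 = f(1.420000, -2.211209) = -0.031399
  y ← -2.205111 + (0.21/6)·(k1 + 2k2 + 2k3 + k4) = -2.211209
y(1.42) ≈ -2.2112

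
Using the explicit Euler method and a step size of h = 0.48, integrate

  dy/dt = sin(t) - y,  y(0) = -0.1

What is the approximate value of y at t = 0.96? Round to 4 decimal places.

0.1946

Euler: y_{n+1} = y_n + h·f(t_n, y_n).
t=0.000000, y=-0.100000: f=0.100000 → y ← -0.100000 + 0.48·0.100000 = -0.052000
t=0.480000, y=-0.052000: f=0.513779 → y ← -0.052000 + 0.48·0.513779 = 0.194614
y(0.96) ≈ 0.1946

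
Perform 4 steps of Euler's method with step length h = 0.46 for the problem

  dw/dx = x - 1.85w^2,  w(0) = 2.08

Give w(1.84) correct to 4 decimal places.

Euler: w_{n+1} = w_n + h·f(x_n, w_n).
x=0.000000, w=2.080000: f=-8.003840 → w ← 2.080000 + 0.46·(-8.003840) = -1.601766
x=0.460000, w=-1.601766: f=-4.286463 → w ← -1.601766 + 0.46·(-4.286463) = -3.573539
x=0.920000, w=-3.573539: f=-22.704839 → w ← -3.573539 + 0.46·(-22.704839) = -14.017765
x=1.380000, w=-14.017765: f=-362.140824 → w ← -14.017765 + 0.46·(-362.140824) = -180.602544
w(1.84) ≈ -180.6025

-180.6025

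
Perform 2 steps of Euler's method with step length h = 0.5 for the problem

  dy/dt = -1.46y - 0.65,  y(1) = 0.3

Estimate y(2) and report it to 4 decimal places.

Euler: y_{n+1} = y_n + h·f(t_n, y_n).
t=1.000000, y=0.300000: f=-1.088000 → y ← 0.300000 + 0.5·(-1.088000) = -0.244000
t=1.500000, y=-0.244000: f=-0.293760 → y ← -0.244000 + 0.5·(-0.293760) = -0.390880
y(2) ≈ -0.3909

-0.3909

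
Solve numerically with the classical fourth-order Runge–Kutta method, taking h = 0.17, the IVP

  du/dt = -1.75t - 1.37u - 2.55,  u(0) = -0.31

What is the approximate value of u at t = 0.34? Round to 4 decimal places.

-0.9748

RK4: k1 = f(t_n, u_n); k2 = f(t_n + h/2, u_n + (h/2)·k1); k3 = f(t_n + h/2, u_n + (h/2)·k2); k4 = f(t_n + h, u_n + h·k3); u_{n+1} = u_n + (h/6)·(k1 + 2k2 + 2k3 + k4).
t=0.000000, u=-0.310000:
  k1 = f(0.000000, -0.310000) = -2.125300
  k2 = f(0.085000, -0.490650) = -2.026559
  k3 = f(0.085000, -0.482257) = -2.038057
  k4 = f(0.170000, -0.656470) = -1.948136
  u ← -0.310000 + (0.17/6)·(k1 + 2k2 + 2k3 + k4) = -0.655742
t=0.170000, u=-0.655742:
  k1 = f(0.170000, -0.655742) = -1.949133
  k2 = f(0.255000, -0.821419) = -1.870907
  k3 = f(0.255000, -0.814769) = -1.880016
  k4 = f(0.340000, -0.975345) = -1.808777
  u ← -0.655742 + (0.17/6)·(k1 + 2k2 + 2k3 + k4) = -0.974769
u(0.34) ≈ -0.9748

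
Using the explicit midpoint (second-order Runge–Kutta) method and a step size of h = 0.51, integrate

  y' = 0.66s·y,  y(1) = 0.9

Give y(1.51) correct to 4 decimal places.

1.3442

Midpoint: k1 = f(s_n, y_n); k2 = f(s_n + h/2, y_n + (h/2)·k1); y_{n+1} = y_n + h·k2.
s=1.000000, y=0.900000:
  k1 = f(1.000000, 0.900000) = 0.594000
  k2 = f(1.255000, 1.051470) = 0.870933
  y ← 0.900000 + 0.51·0.870933 = 1.344176
y(1.51) ≈ 1.3442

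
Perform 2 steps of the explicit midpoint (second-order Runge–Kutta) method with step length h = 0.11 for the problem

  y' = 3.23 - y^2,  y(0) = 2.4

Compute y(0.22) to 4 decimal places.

2.0604

Midpoint: k1 = f(x_n, y_n); k2 = f(x_n + h/2, y_n + (h/2)·k1); y_{n+1} = y_n + h·k2.
x=0.000000, y=2.400000:
  k1 = f(0.000000, 2.400000) = -2.530000
  k2 = f(0.055000, 2.260850) = -1.881443
  y ← 2.400000 + 0.11·(-1.881443) = 2.193041
x=0.110000, y=2.193041:
  k1 = f(0.110000, 2.193041) = -1.579430
  k2 = f(0.165000, 2.106173) = -1.205963
  y ← 2.193041 + 0.11·(-1.205963) = 2.060385
y(0.22) ≈ 2.0604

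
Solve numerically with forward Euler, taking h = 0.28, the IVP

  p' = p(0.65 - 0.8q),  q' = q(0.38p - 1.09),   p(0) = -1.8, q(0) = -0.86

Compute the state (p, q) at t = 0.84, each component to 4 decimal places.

Euler on (p,q): p_{n+1} = p_n + h·p', q_{n+1} = q_n + h·q'.
0.000000: (-1.800000, -0.860000); f=(-2.408400, 1.525640) → (-2.474352, -0.432821)
0.280000: (-2.474352, -0.432821); f=(-2.465090, 0.878736) → (-3.164577, -0.186775)
0.560000: (-3.164577, -0.186775); f=(-2.529825, 0.428188) → (-3.872928, -0.066882)
(p(0.84), q(0.84)) ≈ (-3.8729, -0.0669)

-3.8729, -0.0669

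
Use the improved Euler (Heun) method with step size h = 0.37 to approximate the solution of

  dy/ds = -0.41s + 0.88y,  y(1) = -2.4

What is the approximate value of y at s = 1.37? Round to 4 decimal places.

-3.5131

Heun: k1 = f(s_n, y_n); k2 = f(s_n + h, y_n + h·k1); y_{n+1} = y_n + (h/2)·(k1 + k2).
s=1.000000, y=-2.400000:
  k1 = f(1.000000, -2.400000) = -2.522000
  k2 = f(1.370000, -3.333140) = -3.494863
  y ← -2.400000 + (0.37/2)·(-2.522000 + (-3.494863)) = -3.513120
y(1.37) ≈ -3.5131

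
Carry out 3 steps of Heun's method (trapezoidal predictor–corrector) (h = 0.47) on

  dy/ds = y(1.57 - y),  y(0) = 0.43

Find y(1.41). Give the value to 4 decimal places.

Heun: k1 = f(s_n, y_n); k2 = f(s_n + h, y_n + h·k1); y_{n+1} = y_n + (h/2)·(k1 + k2).
s=0.000000, y=0.430000:
  k1 = f(0.000000, 0.430000) = 0.490200
  k2 = f(0.470000, 0.660394) = 0.600698
  y ← 0.430000 + (0.47/2)·(0.490200 + 0.600698) = 0.686361
s=0.470000, y=0.686361:
  k1 = f(0.470000, 0.686361) = 0.606495
  k2 = f(0.940000, 0.971414) = 0.581475
  y ← 0.686361 + (0.47/2)·(0.606495 + 0.581475) = 0.965534
s=0.940000, y=0.965534:
  k1 = f(0.940000, 0.965534) = 0.583632
  k2 = f(1.410000, 1.239841) = 0.409344
  y ← 0.965534 + (0.47/2)·(0.583632 + 0.409344) = 1.198884
y(1.41) ≈ 1.1989

1.1989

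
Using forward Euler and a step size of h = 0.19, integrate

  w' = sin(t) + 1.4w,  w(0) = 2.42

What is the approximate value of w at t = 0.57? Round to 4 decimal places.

5.0263

Euler: w_{n+1} = w_n + h·f(t_n, w_n).
t=0.000000, w=2.420000: f=3.388000 → w ← 2.420000 + 0.19·3.388000 = 3.063720
t=0.190000, w=3.063720: f=4.478067 → w ← 3.063720 + 0.19·4.478067 = 3.914553
t=0.380000, w=3.914553: f=5.851294 → w ← 3.914553 + 0.19·5.851294 = 5.026299
w(0.57) ≈ 5.0263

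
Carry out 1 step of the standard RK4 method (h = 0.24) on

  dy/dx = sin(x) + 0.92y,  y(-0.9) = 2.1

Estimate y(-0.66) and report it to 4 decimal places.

RK4: k1 = f(x_n, y_n); k2 = f(x_n + h/2, y_n + (h/2)·k1); k3 = f(x_n + h/2, y_n + (h/2)·k2); k4 = f(x_n + h, y_n + h·k3); y_{n+1} = y_n + (h/6)·(k1 + 2k2 + 2k3 + k4).
x=-0.900000, y=2.100000:
  k1 = f(-0.900000, 2.100000) = 1.148673
  k2 = f(-0.780000, 2.237841) = 1.355534
  k3 = f(-0.780000, 2.262664) = 1.378372
  k4 = f(-0.660000, 2.430809) = 1.623228
  y ← 2.100000 + (0.24/6)·(k1 + 2k2 + 2k3 + k4) = 2.429588
y(-0.66) ≈ 2.4296

2.4296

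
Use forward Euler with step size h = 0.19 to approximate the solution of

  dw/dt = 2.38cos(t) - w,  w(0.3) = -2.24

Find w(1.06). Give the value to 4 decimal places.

Euler: w_{n+1} = w_n + h·f(t_n, w_n).
t=0.300000, w=-2.240000: f=4.513701 → w ← -2.240000 + 0.19·4.513701 = -1.382397
t=0.490000, w=-1.382397: f=3.482349 → w ← -1.382397 + 0.19·3.482349 = -0.720751
t=0.680000, w=-0.720751: f=2.571374 → w ← -0.720751 + 0.19·2.571374 = -0.232190
t=0.870000, w=-0.232190: f=1.766877 → w ← -0.232190 + 0.19·1.766877 = 0.103517
w(1.06) ≈ 0.1035

0.1035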